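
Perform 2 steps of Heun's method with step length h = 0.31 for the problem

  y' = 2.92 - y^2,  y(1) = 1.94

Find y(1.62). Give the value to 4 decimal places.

Heun: k1 = f(s_n, y_n); k2 = f(s_n + h, y_n + h·k1); y_{n+1} = y_n + (h/2)·(k1 + k2).
s=1.000000, y=1.940000:
  k1 = f(1.000000, 1.940000) = -0.843600
  k2 = f(1.310000, 1.678484) = 0.102691
  y ← 1.940000 + (0.31/2)·(-0.843600 + 0.102691) = 1.825159
s=1.310000, y=1.825159:
  k1 = f(1.310000, 1.825159) = -0.411206
  k2 = f(1.620000, 1.697685) = 0.037865
  y ← 1.825159 + (0.31/2)·(-0.411206 + 0.037865) = 1.767291
y(1.62) ≈ 1.7673

1.7673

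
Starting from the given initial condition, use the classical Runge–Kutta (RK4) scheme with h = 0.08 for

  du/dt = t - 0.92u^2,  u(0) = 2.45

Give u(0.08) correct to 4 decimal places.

2.0786

RK4: k1 = f(t_n, u_n); k2 = f(t_n + h/2, u_n + (h/2)·k1); k3 = f(t_n + h/2, u_n + (h/2)·k2); k4 = f(t_n + h, u_n + h·k3); u_{n+1} = u_n + (h/6)·(k1 + 2k2 + 2k3 + k4).
t=0.000000, u=2.450000:
  k1 = f(0.000000, 2.450000) = -5.522300
  k2 = f(0.040000, 2.229108) = -4.531409
  k3 = f(0.040000, 2.268744) = -4.695422
  k4 = f(0.080000, 2.074366) = -3.878756
  u ← 2.450000 + (0.08/6)·(k1 + 2k2 + 2k3 + k4) = 2.078604
u(0.08) ≈ 2.0786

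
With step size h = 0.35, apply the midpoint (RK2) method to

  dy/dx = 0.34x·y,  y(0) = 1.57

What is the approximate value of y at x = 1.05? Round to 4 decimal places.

1.8898

Midpoint: k1 = f(x_n, y_n); k2 = f(x_n + h/2, y_n + (h/2)·k1); y_{n+1} = y_n + h·k2.
x=0.000000, y=1.570000:
  k1 = f(0.000000, 1.570000) = 0.000000
  k2 = f(0.175000, 1.570000) = 0.093415
  y ← 1.570000 + 0.35·0.093415 = 1.602695
x=0.350000, y=1.602695:
  k1 = f(0.350000, 1.602695) = 0.190721
  k2 = f(0.525000, 1.636071) = 0.292039
  y ← 1.602695 + 0.35·0.292039 = 1.704909
x=0.700000, y=1.704909:
  k1 = f(0.700000, 1.704909) = 0.405768
  k2 = f(0.875000, 1.775918) = 0.528336
  y ← 1.704909 + 0.35·0.528336 = 1.889826
y(1.05) ≈ 1.8898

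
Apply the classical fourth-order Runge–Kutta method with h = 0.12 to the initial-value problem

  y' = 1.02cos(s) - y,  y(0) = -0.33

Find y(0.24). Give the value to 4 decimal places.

RK4: k1 = f(s_n, y_n); k2 = f(s_n + h/2, y_n + (h/2)·k1); k3 = f(s_n + h/2, y_n + (h/2)·k2); k4 = f(s_n + h, y_n + h·k3); y_{n+1} = y_n + (h/6)·(k1 + 2k2 + 2k3 + k4).
s=0.000000, y=-0.330000:
  k1 = f(0.000000, -0.330000) = 1.350000
  k2 = f(0.060000, -0.249000) = 1.267165
  k3 = f(0.060000, -0.253970) = 1.272135
  k4 = f(0.120000, -0.177344) = 1.190009
  y ← -0.330000 + (0.12/6)·(k1 + 2k2 + 2k3 + k4) = -0.177628
s=0.120000, y=-0.177628:
  k1 = f(0.120000, -0.177628) = 1.190293
  k2 = f(0.180000, -0.106210) = 1.109731
  k3 = f(0.180000, -0.111044) = 1.114565
  k4 = f(0.240000, -0.043880) = 1.034645
  y ← -0.177628 + (0.12/6)·(k1 + 2k2 + 2k3 + k4) = -0.044157
y(0.24) ≈ -0.0442

-0.0442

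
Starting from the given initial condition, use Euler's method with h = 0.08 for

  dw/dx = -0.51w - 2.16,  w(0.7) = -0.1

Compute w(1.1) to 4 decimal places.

Euler: w_{n+1} = w_n + h·f(x_n, w_n).
x=0.700000, w=-0.100000: f=-2.109000 → w ← -0.100000 + 0.08·(-2.109000) = -0.268720
x=0.780000, w=-0.268720: f=-2.022953 → w ← -0.268720 + 0.08·(-2.022953) = -0.430556
x=0.860000, w=-0.430556: f=-1.940416 → w ← -0.430556 + 0.08·(-1.940416) = -0.585790
x=0.940000, w=-0.585790: f=-1.861247 → w ← -0.585790 + 0.08·(-1.861247) = -0.734689
x=1.020000, w=-0.734689: f=-1.785308 → w ← -0.734689 + 0.08·(-1.785308) = -0.877514
w(1.1) ≈ -0.8775

-0.8775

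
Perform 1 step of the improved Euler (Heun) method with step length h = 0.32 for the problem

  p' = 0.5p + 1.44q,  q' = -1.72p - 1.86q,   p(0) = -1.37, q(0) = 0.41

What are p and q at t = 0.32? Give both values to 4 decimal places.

Heun on (p,q): k1 = f(t_n, state_n); k2 = f(t_n + h, state_n + h·k1); state_{n+1} = state_n + (h/2)·(k1 + k2).
0.000000: (-1.370000, 0.410000)
  k1 = (-0.094600, 1.593800)
  predictor → (-1.400272, 0.920016)
  k2 = (0.624687, 0.697238)
  → (-1.285186, 0.776566)
(p(0.32), q(0.32)) ≈ (-1.2852, 0.7766)

-1.2852, 0.7766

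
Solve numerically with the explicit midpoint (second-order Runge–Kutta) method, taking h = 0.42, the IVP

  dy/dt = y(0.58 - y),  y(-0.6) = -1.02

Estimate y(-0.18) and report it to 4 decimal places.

-2.1319

Midpoint: k1 = f(t_n, y_n); k2 = f(t_n + h/2, y_n + (h/2)·k1); y_{n+1} = y_n + h·k2.
t=-0.600000, y=-1.020000:
  k1 = f(-0.600000, -1.020000) = -1.632000
  k2 = f(-0.390000, -1.362720) = -2.647383
  y ← -1.020000 + 0.42·(-2.647383) = -2.131901
y(-0.18) ≈ -2.1319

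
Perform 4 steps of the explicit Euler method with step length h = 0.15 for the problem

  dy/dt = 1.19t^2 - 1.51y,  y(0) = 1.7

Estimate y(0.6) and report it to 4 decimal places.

Euler: y_{n+1} = y_n + h·f(t_n, y_n).
t=0.000000, y=1.700000: f=-2.567000 → y ← 1.700000 + 0.15·(-2.567000) = 1.314950
t=0.150000, y=1.314950: f=-1.958800 → y ← 1.314950 + 0.15·(-1.958800) = 1.021130
t=0.300000, y=1.021130: f=-1.434806 → y ← 1.021130 + 0.15·(-1.434806) = 0.805909
t=0.450000, y=0.805909: f=-0.975948 → y ← 0.805909 + 0.15·(-0.975948) = 0.659517
y(0.6) ≈ 0.6595

0.6595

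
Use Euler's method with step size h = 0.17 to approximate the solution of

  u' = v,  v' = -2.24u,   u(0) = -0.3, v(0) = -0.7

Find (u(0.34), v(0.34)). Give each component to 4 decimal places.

Euler on (u,v): u_{n+1} = u_n + h·u', v_{n+1} = v_n + h·v'.
0.000000: (-0.300000, -0.700000); f=(-0.700000, 0.672000) → (-0.419000, -0.585760)
0.170000: (-0.419000, -0.585760); f=(-0.585760, 0.938560) → (-0.518579, -0.426205)
(u(0.34), v(0.34)) ≈ (-0.5186, -0.4262)

-0.5186, -0.4262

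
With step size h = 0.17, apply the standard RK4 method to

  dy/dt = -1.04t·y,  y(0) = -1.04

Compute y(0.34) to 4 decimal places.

RK4: k1 = f(t_n, y_n); k2 = f(t_n + h/2, y_n + (h/2)·k1); k3 = f(t_n + h/2, y_n + (h/2)·k2); k4 = f(t_n + h, y_n + h·k3); y_{n+1} = y_n + (h/6)·(k1 + 2k2 + 2k3 + k4).
t=0.000000, y=-1.040000:
  k1 = f(0.000000, -1.040000) = 0.000000
  k2 = f(0.085000, -1.040000) = 0.091936
  k3 = f(0.085000, -1.032185) = 0.091245
  k4 = f(0.170000, -1.024488) = 0.181130
  y ← -1.040000 + (0.17/6)·(k1 + 2k2 + 2k3 + k4) = -1.024488
t=0.170000, y=-1.024488:
  k1 = f(0.170000, -1.024488) = 0.181129
  k2 = f(0.255000, -1.009092) = 0.267611
  k3 = f(0.255000, -1.001741) = 0.265662
  k4 = f(0.340000, -0.979325) = 0.346289
  y ← -1.024488 + (0.17/6)·(k1 + 2k2 + 2k3 + k4) = -0.979325
y(0.34) ≈ -0.9793

-0.9793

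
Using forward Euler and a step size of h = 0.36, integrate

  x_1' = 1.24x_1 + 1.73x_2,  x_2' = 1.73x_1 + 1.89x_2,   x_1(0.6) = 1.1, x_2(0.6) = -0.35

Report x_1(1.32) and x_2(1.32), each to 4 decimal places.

2.0464, 1.0180

Euler on (x_1,x_2): x_1_{n+1} = x_1_n + h·x_1', x_2_{n+1} = x_2_n + h·x_2'.
0.600000: (1.100000, -0.350000); f=(0.758500, 1.241500) → (1.373060, 0.096940)
0.960000: (1.373060, 0.096940); f=(1.870301, 2.558610) → (2.046368, 1.018040)
(x_1(1.32), x_2(1.32)) ≈ (2.0464, 1.0180)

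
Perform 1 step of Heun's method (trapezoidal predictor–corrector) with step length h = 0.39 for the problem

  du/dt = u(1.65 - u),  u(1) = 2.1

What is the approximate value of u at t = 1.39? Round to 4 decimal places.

1.8882

Heun: k1 = f(t_n, u_n); k2 = f(t_n + h, u_n + h·k1); u_{n+1} = u_n + (h/2)·(k1 + k2).
t=1.000000, u=2.100000:
  k1 = f(1.000000, 2.100000) = -0.945000
  k2 = f(1.390000, 1.731450) = -0.141027
  u ← 2.100000 + (0.39/2)·(-0.945000 + (-0.141027)) = 1.888225
u(1.39) ≈ 1.8882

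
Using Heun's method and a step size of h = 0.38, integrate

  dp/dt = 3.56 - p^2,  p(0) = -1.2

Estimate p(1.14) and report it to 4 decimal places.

Heun: k1 = f(t_n, p_n); k2 = f(t_n + h, p_n + h·k1); p_{n+1} = p_n + (h/2)·(k1 + k2).
t=0.000000, p=-1.200000:
  k1 = f(0.000000, -1.200000) = 2.120000
  k2 = f(0.380000, -0.394400) = 3.404449
  p ← -1.200000 + (0.38/2)·(2.120000 + 3.404449) = -0.150355
t=0.380000, p=-0.150355:
  k1 = f(0.380000, -0.150355) = 3.537393
  k2 = f(0.760000, 1.193855) = 2.134711
  p ← -0.150355 + (0.38/2)·(3.537393 + 2.134711) = 0.927345
t=0.760000, p=0.927345:
  k1 = f(0.760000, 0.927345) = 2.700031
  k2 = f(1.140000, 1.953357) = -0.255603
  p ← 0.927345 + (0.38/2)·(2.700031 + (-0.255603)) = 1.391786
p(1.14) ≈ 1.3918

1.3918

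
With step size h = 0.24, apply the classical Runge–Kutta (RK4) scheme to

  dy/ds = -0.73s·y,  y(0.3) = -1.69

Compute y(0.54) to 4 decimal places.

RK4: k1 = f(s_n, y_n); k2 = f(s_n + h/2, y_n + (h/2)·k1); k3 = f(s_n + h/2, y_n + (h/2)·k2); k4 = f(s_n + h, y_n + h·k3); y_{n+1} = y_n + (h/6)·(k1 + 2k2 + 2k3 + k4).
s=0.300000, y=-1.690000:
  k1 = f(0.300000, -1.690000) = 0.370110
  k2 = f(0.420000, -1.645587) = 0.504537
  k3 = f(0.420000, -1.629456) = 0.499591
  k4 = f(0.540000, -1.570098) = 0.618933
  y ← -1.690000 + (0.24/6)·(k1 + 2k2 + 2k3 + k4) = -1.570108
y(0.54) ≈ -1.5701

-1.5701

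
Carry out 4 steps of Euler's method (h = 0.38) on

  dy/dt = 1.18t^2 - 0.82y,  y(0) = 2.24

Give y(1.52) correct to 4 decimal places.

Euler: y_{n+1} = y_n + h·f(t_n, y_n).
t=0.000000, y=2.240000: f=-1.836800 → y ← 2.240000 + 0.38·(-1.836800) = 1.542016
t=0.380000, y=1.542016: f=-1.094061 → y ← 1.542016 + 0.38·(-1.094061) = 1.126273
t=0.760000, y=1.126273: f=-0.241976 → y ← 1.126273 + 0.38·(-0.241976) = 1.034322
t=1.140000, y=1.034322: f=0.685384 → y ← 1.034322 + 0.38·0.685384 = 1.294768
y(1.52) ≈ 1.2948

1.2948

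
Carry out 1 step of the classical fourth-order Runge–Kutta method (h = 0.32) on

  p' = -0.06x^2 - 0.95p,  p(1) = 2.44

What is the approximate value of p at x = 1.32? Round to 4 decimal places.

1.7777

RK4: k1 = f(x_n, p_n); k2 = f(x_n + h/2, p_n + (h/2)·k1); k3 = f(x_n + h/2, p_n + (h/2)·k2); k4 = f(x_n + h, p_n + h·k3); p_{n+1} = p_n + (h/6)·(k1 + 2k2 + 2k3 + k4).
x=1.000000, p=2.440000:
  k1 = f(1.000000, 2.440000) = -2.378000
  k2 = f(1.160000, 2.059520) = -2.037280
  k3 = f(1.160000, 2.114035) = -2.089069
  k4 = f(1.320000, 1.771498) = -1.787467
  p ← 2.440000 + (0.32/6)·(k1 + 2k2 + 2k3 + k4) = 1.777698
p(1.32) ≈ 1.7777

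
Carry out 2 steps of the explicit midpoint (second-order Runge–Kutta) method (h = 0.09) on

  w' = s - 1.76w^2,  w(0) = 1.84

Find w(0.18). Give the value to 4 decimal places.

Midpoint: k1 = f(s_n, w_n); k2 = f(s_n + h/2, w_n + (h/2)·k1); w_{n+1} = w_n + h·k2.
s=0.000000, w=1.840000:
  k1 = f(0.000000, 1.840000) = -5.958656
  k2 = f(0.045000, 1.571860) = -4.303512
  w ← 1.840000 + 0.09·(-4.303512) = 1.452684
s=0.090000, w=1.452684:
  k1 = f(0.090000, 1.452684) = -3.624111
  k2 = f(0.135000, 1.289599) = -2.791995
  w ← 1.452684 + 0.09·(-2.791995) = 1.201404
w(0.18) ≈ 1.2014

1.2014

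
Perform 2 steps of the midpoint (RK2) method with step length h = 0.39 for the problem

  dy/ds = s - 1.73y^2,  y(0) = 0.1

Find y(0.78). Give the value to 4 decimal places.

0.3603

Midpoint: k1 = f(s_n, y_n); k2 = f(s_n + h/2, y_n + (h/2)·k1); y_{n+1} = y_n + h·k2.
s=0.000000, y=0.100000:
  k1 = f(0.000000, 0.100000) = -0.017300
  k2 = f(0.195000, 0.096627) = 0.178848
  y ← 0.100000 + 0.39·0.178848 = 0.169751
s=0.390000, y=0.169751:
  k1 = f(0.390000, 0.169751) = 0.340150
  k2 = f(0.585000, 0.236080) = 0.488581
  y ← 0.169751 + 0.39·0.488581 = 0.360297
y(0.78) ≈ 0.3603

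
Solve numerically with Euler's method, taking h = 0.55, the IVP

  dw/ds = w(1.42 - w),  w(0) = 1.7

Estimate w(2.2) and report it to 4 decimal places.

Euler: w_{n+1} = w_n + h·f(s_n, w_n).
s=0.000000, w=1.700000: f=-0.476000 → w ← 1.700000 + 0.55·(-0.476000) = 1.438200
s=0.550000, w=1.438200: f=-0.026175 → w ← 1.438200 + 0.55·(-0.026175) = 1.423804
s=1.100000, w=1.423804: f=-0.005416 → w ← 1.423804 + 0.55·(-0.005416) = 1.420825
s=1.650000, w=1.420825: f=-0.001172 → w ← 1.420825 + 0.55·(-0.001172) = 1.420180
w(2.2) ≈ 1.4202

1.4202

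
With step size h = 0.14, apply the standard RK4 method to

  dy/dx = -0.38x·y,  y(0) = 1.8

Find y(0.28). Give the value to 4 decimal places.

RK4: k1 = f(x_n, y_n); k2 = f(x_n + h/2, y_n + (h/2)·k1); k3 = f(x_n + h/2, y_n + (h/2)·k2); k4 = f(x_n + h, y_n + h·k3); y_{n+1} = y_n + (h/6)·(k1 + 2k2 + 2k3 + k4).
x=0.000000, y=1.800000:
  k1 = f(0.000000, 1.800000) = 0.000000
  k2 = f(0.070000, 1.800000) = -0.047880
  k3 = f(0.070000, 1.796648) = -0.047791
  k4 = f(0.140000, 1.793309) = -0.095404
  y ← 1.800000 + (0.14/6)·(k1 + 2k2 + 2k3 + k4) = 1.793309
x=0.140000, y=1.793309:
  k1 = f(0.140000, 1.793309) = -0.095404
  k2 = f(0.210000, 1.786631) = -0.142573
  k3 = f(0.210000, 1.783329) = -0.142310
  k4 = f(0.280000, 1.773386) = -0.188688
  y ← 1.793309 + (0.14/6)·(k1 + 2k2 + 2k3 + k4) = 1.773386
y(0.28) ≈ 1.7734

1.7734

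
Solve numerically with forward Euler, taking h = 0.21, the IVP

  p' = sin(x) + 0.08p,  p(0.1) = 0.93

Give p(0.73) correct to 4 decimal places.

1.1688

Euler: p_{n+1} = p_n + h·f(x_n, p_n).
x=0.100000, p=0.930000: f=0.174233 → p ← 0.930000 + 0.21·0.174233 = 0.966589
x=0.310000, p=0.966589: f=0.382386 → p ← 0.966589 + 0.21·0.382386 = 1.046890
x=0.520000, p=1.046890: f=0.580631 → p ← 1.046890 + 0.21·0.580631 = 1.168823
p(0.73) ≈ 1.1688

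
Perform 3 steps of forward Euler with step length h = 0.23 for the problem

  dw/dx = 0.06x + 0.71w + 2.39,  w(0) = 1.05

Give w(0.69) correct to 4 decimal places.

Euler: w_{n+1} = w_n + h·f(x_n, w_n).
x=0.000000, w=1.050000: f=3.135500 → w ← 1.050000 + 0.23·3.135500 = 1.771165
x=0.230000, w=1.771165: f=3.661327 → w ← 1.771165 + 0.23·3.661327 = 2.613270
x=0.460000, w=2.613270: f=4.273022 → w ← 2.613270 + 0.23·4.273022 = 3.596065
w(0.69) ≈ 3.5961

3.5961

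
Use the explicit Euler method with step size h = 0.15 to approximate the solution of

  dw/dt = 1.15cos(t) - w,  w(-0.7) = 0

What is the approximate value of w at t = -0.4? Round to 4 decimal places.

0.2592

Euler: w_{n+1} = w_n + h·f(t_n, w_n).
t=-0.700000, w=0.000000: f=0.879569 → w ← 0.000000 + 0.15·0.879569 = 0.131935
t=-0.550000, w=0.131935: f=0.848468 → w ← 0.131935 + 0.15·0.848468 = 0.259205
w(-0.4) ≈ 0.2592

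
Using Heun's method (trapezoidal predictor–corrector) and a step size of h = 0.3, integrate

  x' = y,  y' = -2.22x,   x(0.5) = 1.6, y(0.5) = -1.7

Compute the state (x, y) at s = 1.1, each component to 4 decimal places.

0.0585, -2.9559

Heun on (x,y): k1 = f(s_n, state_n); k2 = f(s_n + h, state_n + h·k1); state_{n+1} = state_n + (h/2)·(k1 + k2).
0.500000: (1.600000, -1.700000)
  k1 = (-1.700000, -3.552000)
  predictor → (1.090000, -2.765600)
  k2 = (-2.765600, -2.419800)
  → (0.930160, -2.595770)
0.800000: (0.930160, -2.595770)
  k1 = (-2.595770, -2.064955)
  predictor → (0.151429, -3.215257)
  k2 = (-3.215257, -0.336172)
  → (0.058506, -2.955939)
(x(1.1), y(1.1)) ≈ (0.0585, -2.9559)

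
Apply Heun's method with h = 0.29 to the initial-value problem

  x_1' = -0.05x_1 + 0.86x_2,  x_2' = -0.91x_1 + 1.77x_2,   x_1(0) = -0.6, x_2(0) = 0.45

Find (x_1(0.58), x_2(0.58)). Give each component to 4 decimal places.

Heun on (x_1,x_2): k1 = f(t_n, state_n); k2 = f(t_n + h, state_n + h·k1); state_{n+1} = state_n + (h/2)·(k1 + k2).
0.000000: (-0.600000, 0.450000)
  k1 = (0.417000, 1.342500)
  predictor → (-0.479070, 0.839325)
  k2 = (0.745773, 1.921559)
  → (-0.431398, 0.923289)
0.290000: (-0.431398, 0.923289)
  k1 = (0.815598, 2.026793)
  predictor → (-0.194874, 1.511058)
  k2 = (1.309254, 2.851909)
  → (-0.123294, 1.630700)
(x_1(0.58), x_2(0.58)) ≈ (-0.1233, 1.6307)

-0.1233, 1.6307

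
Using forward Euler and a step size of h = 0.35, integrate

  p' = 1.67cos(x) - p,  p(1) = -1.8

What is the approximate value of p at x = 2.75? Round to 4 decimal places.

-0.7553

Euler: p_{n+1} = p_n + h·f(x_n, p_n).
x=1.000000, p=-1.800000: f=2.702305 → p ← -1.800000 + 0.35·2.702305 = -0.854193
x=1.350000, p=-0.854193: f=1.219934 → p ← -0.854193 + 0.35·1.219934 = -0.427216
x=1.700000, p=-0.427216: f=0.212046 → p ← -0.427216 + 0.35·0.212046 = -0.353000
x=2.050000, p=-0.353000: f=-0.416991 → p ← -0.353000 + 0.35·(-0.416991) = -0.498947
x=2.400000, p=-0.498947: f=-0.732500 → p ← -0.498947 + 0.35·(-0.732500) = -0.755322
p(2.75) ≈ -0.7553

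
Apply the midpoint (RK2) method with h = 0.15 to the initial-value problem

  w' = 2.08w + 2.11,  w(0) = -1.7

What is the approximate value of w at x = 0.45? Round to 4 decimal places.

-2.7415

Midpoint: k1 = f(x_n, w_n); k2 = f(x_n + h/2, w_n + (h/2)·k1); w_{n+1} = w_n + h·k2.
x=0.000000, w=-1.700000:
  k1 = f(0.000000, -1.700000) = -1.426000
  k2 = f(0.075000, -1.806950) = -1.648456
  w ← -1.700000 + 0.15·(-1.648456) = -1.947268
x=0.150000, w=-1.947268:
  k1 = f(0.150000, -1.947268) = -1.940318
  k2 = f(0.225000, -2.092792) = -2.243008
  w ← -1.947268 + 0.15·(-2.243008) = -2.283720
x=0.300000, w=-2.283720:
  k1 = f(0.300000, -2.283720) = -2.640137
  k2 = f(0.375000, -2.481730) = -3.051998
  w ← -2.283720 + 0.15·(-3.051998) = -2.741519
w(0.45) ≈ -2.7415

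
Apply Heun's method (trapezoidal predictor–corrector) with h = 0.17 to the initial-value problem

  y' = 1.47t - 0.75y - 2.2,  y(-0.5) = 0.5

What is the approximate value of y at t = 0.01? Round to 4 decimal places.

-0.7283

Heun: k1 = f(t_n, y_n); k2 = f(t_n + h, y_n + h·k1); y_{n+1} = y_n + (h/2)·(k1 + k2).
t=-0.500000, y=0.500000:
  k1 = f(-0.500000, 0.500000) = -3.310000
  k2 = f(-0.330000, -0.062700) = -2.638075
  y ← 0.500000 + (0.17/2)·(-3.310000 + (-2.638075)) = -0.005586
t=-0.330000, y=-0.005586:
  k1 = f(-0.330000, -0.005586) = -2.680910
  k2 = f(-0.160000, -0.461341) = -2.089194
  y ← -0.005586 + (0.17/2)·(-2.680910 + (-2.089194)) = -0.411045
t=-0.160000, y=-0.411045:
  k1 = f(-0.160000, -0.411045) = -2.126916
  k2 = f(0.010000, -0.772621) = -1.605834
  y ← -0.411045 + (0.17/2)·(-2.126916 + (-1.605834)) = -0.728329
y(0.01) ≈ -0.7283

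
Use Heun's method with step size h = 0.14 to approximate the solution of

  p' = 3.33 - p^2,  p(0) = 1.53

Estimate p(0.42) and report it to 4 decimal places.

Heun: k1 = f(t_n, p_n); k2 = f(t_n + h, p_n + h·k1); p_{n+1} = p_n + (h/2)·(k1 + k2).
t=0.000000, p=1.530000:
  k1 = f(0.000000, 1.530000) = 0.989100
  k2 = f(0.140000, 1.668474) = 0.546195
  p ← 1.530000 + (0.14/2)·(0.989100 + 0.546195) = 1.637471
t=0.140000, p=1.637471:
  k1 = f(0.140000, 1.637471) = 0.648690
  k2 = f(0.280000, 1.728287) = 0.343023
  p ← 1.637471 + (0.14/2)·(0.648690 + 0.343023) = 1.706891
t=0.280000, p=1.706891:
  k1 = f(0.280000, 1.706891) = 0.416525
  k2 = f(0.420000, 1.765204) = 0.214055
  p ← 1.706891 + (0.14/2)·(0.416525 + 0.214055) = 1.751031
p(0.42) ≈ 1.7510

1.7510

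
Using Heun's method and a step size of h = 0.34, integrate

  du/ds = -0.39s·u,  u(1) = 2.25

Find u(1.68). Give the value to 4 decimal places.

Heun: k1 = f(s_n, u_n); k2 = f(s_n + h, u_n + h·k1); u_{n+1} = u_n + (h/2)·(k1 + k2).
s=1.000000, u=2.250000:
  k1 = f(1.000000, 2.250000) = -0.877500
  k2 = f(1.340000, 1.951650) = -1.019932
  u ← 2.250000 + (0.34/2)·(-0.877500 + (-1.019932)) = 1.927437
s=1.340000, u=1.927437:
  k1 = f(1.340000, 1.927437) = -1.007278
  k2 = f(1.680000, 1.584962) = -1.038467
  u ← 1.927437 + (0.34/2)·(-1.007278 + (-1.038467)) = 1.579660
u(1.68) ≈ 1.5797

1.5797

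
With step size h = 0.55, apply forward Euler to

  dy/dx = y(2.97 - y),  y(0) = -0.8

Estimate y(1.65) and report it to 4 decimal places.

Euler: y_{n+1} = y_n + h·f(x_n, y_n).
x=0.000000, y=-0.800000: f=-3.016000 → y ← -0.800000 + 0.55·(-3.016000) = -2.458800
x=0.550000, y=-2.458800: f=-13.348333 → y ← -2.458800 + 0.55·(-13.348333) = -9.800383
x=1.100000, y=-9.800383: f=-125.154653 → y ← -9.800383 + 0.55·(-125.154653) = -78.635443
y(1.65) ≈ -78.6354

-78.6354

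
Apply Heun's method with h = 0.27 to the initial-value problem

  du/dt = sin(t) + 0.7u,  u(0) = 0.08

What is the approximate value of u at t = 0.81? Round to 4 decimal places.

0.5088

Heun: k1 = f(t_n, u_n); k2 = f(t_n + h, u_n + h·k1); u_{n+1} = u_n + (h/2)·(k1 + k2).
t=0.000000, u=0.080000:
  k1 = f(0.000000, 0.080000) = 0.056000
  k2 = f(0.270000, 0.095120) = 0.333315
  u ← 0.080000 + (0.27/2)·(0.056000 + 0.333315) = 0.132558
t=0.270000, u=0.132558:
  k1 = f(0.270000, 0.132558) = 0.359522
  k2 = f(0.540000, 0.229628) = 0.674876
  u ← 0.132558 + (0.27/2)·(0.359522 + 0.674876) = 0.272201
t=0.540000, u=0.272201:
  k1 = f(0.540000, 0.272201) = 0.704677
  k2 = f(0.810000, 0.462464) = 1.048012
  u ← 0.272201 + (0.27/2)·(0.704677 + 1.048012) = 0.508814
u(0.81) ≈ 0.5088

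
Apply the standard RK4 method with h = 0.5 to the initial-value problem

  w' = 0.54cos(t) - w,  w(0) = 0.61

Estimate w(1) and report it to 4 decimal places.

RK4: k1 = f(t_n, w_n); k2 = f(t_n + h/2, w_n + (h/2)·k1); k3 = f(t_n + h/2, w_n + (h/2)·k2); k4 = f(t_n + h, w_n + h·k3); w_{n+1} = w_n + (h/6)·(k1 + 2k2 + 2k3 + k4).
t=0.000000, w=0.610000:
  k1 = f(0.000000, 0.610000) = -0.070000
  k2 = f(0.250000, 0.592500) = -0.069287
  k3 = f(0.250000, 0.592678) = -0.069465
  k4 = f(0.500000, 0.575267) = -0.101373
  w ← 0.610000 + (0.5/6)·(k1 + 2k2 + 2k3 + k4) = 0.572593
t=0.500000, w=0.572593:
  k1 = f(0.500000, 0.572593) = -0.098699
  k2 = f(0.750000, 0.547919) = -0.152807
  k3 = f(0.750000, 0.534392) = -0.139280
  k4 = f(1.000000, 0.502954) = -0.211190
  w ← 0.572593 + (0.5/6)·(k1 + 2k2 + 2k3 + k4) = 0.498088
w(1) ≈ 0.4981

0.4981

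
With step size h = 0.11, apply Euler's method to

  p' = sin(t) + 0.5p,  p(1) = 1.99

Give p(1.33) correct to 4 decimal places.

Euler: p_{n+1} = p_n + h·f(t_n, p_n).
t=1.000000, p=1.990000: f=1.836471 → p ← 1.990000 + 0.11·1.836471 = 2.192012
t=1.110000, p=2.192012: f=1.991705 → p ← 2.192012 + 0.11·1.991705 = 2.411099
t=1.220000, p=2.411099: f=2.144649 → p ← 2.411099 + 0.11·2.144649 = 2.647011
p(1.33) ≈ 2.6470

2.6470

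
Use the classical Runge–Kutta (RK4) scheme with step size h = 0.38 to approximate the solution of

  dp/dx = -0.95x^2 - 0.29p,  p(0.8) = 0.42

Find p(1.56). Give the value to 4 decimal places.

-0.6179

RK4: k1 = f(x_n, p_n); k2 = f(x_n + h/2, p_n + (h/2)·k1); k3 = f(x_n + h/2, p_n + (h/2)·k2); k4 = f(x_n + h, p_n + h·k3); p_{n+1} = p_n + (h/6)·(k1 + 2k2 + 2k3 + k4).
x=0.800000, p=0.420000:
  k1 = f(0.800000, 0.420000) = -0.729800
  k2 = f(0.990000, 0.281338) = -1.012683
  k3 = f(0.990000, 0.227590) = -0.997096
  k4 = f(1.180000, 0.041103) = -1.334700
  p ← 0.420000 + (0.38/6)·(k1 + 2k2 + 2k3 + k4) = 0.034676
x=1.180000, p=0.034676:
  k1 = f(1.180000, 0.034676) = -1.332836
  k2 = f(1.370000, -0.218563) = -1.719672
  k3 = f(1.370000, -0.292061) = -1.698357
  k4 = f(1.560000, -0.610699) = -2.134817
  p ← 0.034676 + (0.38/6)·(k1 + 2k2 + 2k3 + k4) = -0.617892
p(1.56) ≈ -0.6179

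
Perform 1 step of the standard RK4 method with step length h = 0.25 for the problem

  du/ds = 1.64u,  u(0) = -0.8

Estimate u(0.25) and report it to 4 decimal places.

RK4: k1 = f(s_n, u_n); k2 = f(s_n + h/2, u_n + (h/2)·k1); k3 = f(s_n + h/2, u_n + (h/2)·k2); k4 = f(s_n + h, u_n + h·k3); u_{n+1} = u_n + (h/6)·(k1 + 2k2 + 2k3 + k4).
s=0.000000, u=-0.800000:
  k1 = f(0.000000, -0.800000) = -1.312000
  k2 = f(0.125000, -0.964000) = -1.580960
  k3 = f(0.125000, -0.997620) = -1.636097
  k4 = f(0.250000, -1.209024) = -1.982800
  u ← -0.800000 + (0.25/6)·(k1 + 2k2 + 2k3 + k4) = -1.205371
u(0.25) ≈ -1.2054

-1.2054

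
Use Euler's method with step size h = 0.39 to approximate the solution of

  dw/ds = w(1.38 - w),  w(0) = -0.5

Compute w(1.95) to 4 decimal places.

Euler: w_{n+1} = w_n + h·f(s_n, w_n).
s=0.000000, w=-0.500000: f=-0.940000 → w ← -0.500000 + 0.39·(-0.940000) = -0.866600
s=0.390000, w=-0.866600: f=-1.946904 → w ← -0.866600 + 0.39·(-1.946904) = -1.625892
s=0.780000, w=-1.625892: f=-4.887258 → w ← -1.625892 + 0.39·(-4.887258) = -3.531923
s=1.170000, w=-3.531923: f=-17.348532 → w ← -3.531923 + 0.39·(-17.348532) = -10.297850
s=1.560000, w=-10.297850: f=-120.256758 → w ← -10.297850 + 0.39·(-120.256758) = -57.197986
w(1.95) ≈ -57.1980

-57.1980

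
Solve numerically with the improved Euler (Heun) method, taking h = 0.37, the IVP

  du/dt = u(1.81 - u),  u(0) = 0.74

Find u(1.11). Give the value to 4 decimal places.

1.4991

Heun: k1 = f(t_n, u_n); k2 = f(t_n + h, u_n + h·k1); u_{n+1} = u_n + (h/2)·(k1 + k2).
t=0.000000, u=0.740000:
  k1 = f(0.000000, 0.740000) = 0.791800
  k2 = f(0.370000, 1.032966) = 0.802650
  u ← 0.740000 + (0.37/2)·(0.791800 + 0.802650) = 1.034973
t=0.370000, u=1.034973:
  k1 = f(0.370000, 1.034973) = 0.802132
  k2 = f(0.740000, 1.331762) = 0.636899
  u ← 1.034973 + (0.37/2)·(0.802132 + 0.636899) = 1.301194
t=0.740000, u=1.301194:
  k1 = f(0.740000, 1.301194) = 0.662055
  k2 = f(1.110000, 1.546154) = 0.407946
  u ← 1.301194 + (0.37/2)·(0.662055 + 0.407946) = 1.499144
u(1.11) ≈ 1.4991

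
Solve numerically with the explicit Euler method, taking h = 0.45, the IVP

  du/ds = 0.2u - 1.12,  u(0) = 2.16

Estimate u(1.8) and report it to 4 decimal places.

Euler: u_{n+1} = u_n + h·f(s_n, u_n).
s=0.000000, u=2.160000: f=-0.688000 → u ← 2.160000 + 0.45·(-0.688000) = 1.850400
s=0.450000, u=1.850400: f=-0.749920 → u ← 1.850400 + 0.45·(-0.749920) = 1.512936
s=0.900000, u=1.512936: f=-0.817413 → u ← 1.512936 + 0.45·(-0.817413) = 1.145100
s=1.350000, u=1.145100: f=-0.890980 → u ← 1.145100 + 0.45·(-0.890980) = 0.744159
u(1.8) ≈ 0.7442

0.7442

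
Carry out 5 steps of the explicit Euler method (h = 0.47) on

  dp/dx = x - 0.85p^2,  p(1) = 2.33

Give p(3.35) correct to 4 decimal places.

Euler: p_{n+1} = p_n + h·f(x_n, p_n).
x=1.000000, p=2.330000: f=-3.614565 → p ← 2.330000 + 0.47·(-3.614565) = 0.631154
x=1.470000, p=0.631154: f=1.131397 → p ← 0.631154 + 0.47·1.131397 = 1.162911
x=1.940000, p=1.162911: f=0.790492 → p ← 1.162911 + 0.47·0.790492 = 1.534442
x=2.410000, p=1.534442: f=0.408664 → p ← 1.534442 + 0.47·0.408664 = 1.726514
x=2.880000, p=1.726514: f=0.346276 → p ← 1.726514 + 0.47·0.346276 = 1.889264
p(3.35) ≈ 1.8893

1.8893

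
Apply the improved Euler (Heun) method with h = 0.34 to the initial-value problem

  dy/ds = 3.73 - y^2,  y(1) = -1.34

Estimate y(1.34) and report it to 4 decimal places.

Heun: k1 = f(s_n, y_n); k2 = f(s_n + h, y_n + h·k1); y_{n+1} = y_n + (h/2)·(k1 + k2).
s=1.000000, y=-1.340000:
  k1 = f(1.000000, -1.340000) = 1.934400
  k2 = f(1.340000, -0.682304) = 3.264461
  y ← -1.340000 + (0.34/2)·(1.934400 + 3.264461) = -0.456194
y(1.34) ≈ -0.4562

-0.4562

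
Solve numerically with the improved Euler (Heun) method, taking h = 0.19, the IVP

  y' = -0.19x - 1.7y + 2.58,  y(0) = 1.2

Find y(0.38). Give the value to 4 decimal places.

Heun: k1 = f(x_n, y_n); k2 = f(x_n + h, y_n + h·k1); y_{n+1} = y_n + (h/2)·(k1 + k2).
x=0.000000, y=1.200000:
  k1 = f(0.000000, 1.200000) = 0.540000
  k2 = f(0.190000, 1.302600) = 0.329480
  y ← 1.200000 + (0.19/2)·(0.540000 + 0.329480) = 1.282601
x=0.190000, y=1.282601:
  k1 = f(0.190000, 1.282601) = 0.363479
  k2 = f(0.380000, 1.351662) = 0.209975
  y ← 1.282601 + (0.19/2)·(0.363479 + 0.209975) = 1.337079
y(0.38) ≈ 1.3371

1.3371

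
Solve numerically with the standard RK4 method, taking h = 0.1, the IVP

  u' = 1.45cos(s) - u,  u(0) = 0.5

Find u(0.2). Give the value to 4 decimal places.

RK4: k1 = f(s_n, u_n); k2 = f(s_n + h/2, u_n + (h/2)·k1); k3 = f(s_n + h/2, u_n + (h/2)·k2); k4 = f(s_n + h, u_n + h·k3); u_{n+1} = u_n + (h/6)·(k1 + 2k2 + 2k3 + k4).
s=0.000000, u=0.500000:
  k1 = f(0.000000, 0.500000) = 0.950000
  k2 = f(0.050000, 0.547500) = 0.900688
  k3 = f(0.050000, 0.545034) = 0.903153
  k4 = f(0.100000, 0.590315) = 0.852441
  u ← 0.500000 + (0.1/6)·(k1 + 2k2 + 2k3 + k4) = 0.590169
s=0.100000, u=0.590169:
  k1 = f(0.100000, 0.590169) = 0.852587
  k2 = f(0.150000, 0.632798) = 0.800920
  k3 = f(0.150000, 0.630215) = 0.803503
  k4 = f(0.200000, 0.670519) = 0.750577
  u ← 0.590169 + (0.1/6)·(k1 + 2k2 + 2k3 + k4) = 0.670369
u(0.2) ≈ 0.6704

0.6704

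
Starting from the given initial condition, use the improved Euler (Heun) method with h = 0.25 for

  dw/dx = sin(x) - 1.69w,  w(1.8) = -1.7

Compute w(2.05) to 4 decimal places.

-0.9523

Heun: k1 = f(x_n, w_n); k2 = f(x_n + h, w_n + h·k1); w_{n+1} = w_n + (h/2)·(k1 + k2).
x=1.800000, w=-1.700000:
  k1 = f(1.800000, -1.700000) = 3.846848
  k2 = f(2.050000, -0.738288) = 2.135069
  w ← -1.700000 + (0.25/2)·(3.846848 + 2.135069) = -0.952260
w(2.05) ≈ -0.9523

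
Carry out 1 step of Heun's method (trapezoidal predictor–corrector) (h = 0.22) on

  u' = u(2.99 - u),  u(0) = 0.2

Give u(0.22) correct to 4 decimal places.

Heun: k1 = f(x_n, u_n); k2 = f(x_n + h, u_n + h·k1); u_{n+1} = u_n + (h/2)·(k1 + k2).
x=0.000000, u=0.200000:
  k1 = f(0.000000, 0.200000) = 0.558000
  k2 = f(0.220000, 0.322760) = 0.860878
  u ← 0.200000 + (0.22/2)·(0.558000 + 0.860878) = 0.356077
u(0.22) ≈ 0.3561

0.3561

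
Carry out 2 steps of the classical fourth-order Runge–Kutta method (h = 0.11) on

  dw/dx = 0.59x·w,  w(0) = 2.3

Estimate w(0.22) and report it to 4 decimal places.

RK4: k1 = f(x_n, w_n); k2 = f(x_n + h/2, w_n + (h/2)·k1); k3 = f(x_n + h/2, w_n + (h/2)·k2); k4 = f(x_n + h, w_n + h·k3); w_{n+1} = w_n + (h/6)·(k1 + 2k2 + 2k3 + k4).
x=0.000000, w=2.300000:
  k1 = f(0.000000, 2.300000) = 0.000000
  k2 = f(0.055000, 2.300000) = 0.074635
  k3 = f(0.055000, 2.304105) = 0.074768
  k4 = f(0.110000, 2.308225) = 0.149804
  w ← 2.300000 + (0.11/6)·(k1 + 2k2 + 2k3 + k4) = 2.308225
x=0.110000, w=2.308225:
  k1 = f(0.110000, 2.308225) = 0.149804
  k2 = f(0.165000, 2.316464) = 0.225508
  k3 = f(0.165000, 2.320627) = 0.225913
  k4 = f(0.220000, 2.333075) = 0.302833
  w ← 2.308225 + (0.11/6)·(k1 + 2k2 + 2k3 + k4) = 2.333075
w(0.22) ≈ 2.3331

2.3331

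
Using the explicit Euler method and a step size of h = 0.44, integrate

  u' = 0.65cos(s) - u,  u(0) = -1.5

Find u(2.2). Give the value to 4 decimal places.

0.0341

Euler: u_{n+1} = u_n + h·f(s_n, u_n).
s=0.000000, u=-1.500000: f=2.150000 → u ← -1.500000 + 0.44·2.150000 = -0.554000
s=0.440000, u=-0.554000: f=1.142089 → u ← -0.554000 + 0.44·1.142089 = -0.051481
s=0.880000, u=-0.051481: f=0.465629 → u ← -0.051481 + 0.44·0.465629 = 0.153396
s=1.320000, u=0.153396: f=0.007918 → u ← 0.153396 + 0.44·0.007918 = 0.156880
s=1.760000, u=0.156880: f=-0.279130 → u ← 0.156880 + 0.44·(-0.279130) = 0.034063
u(2.2) ≈ 0.0341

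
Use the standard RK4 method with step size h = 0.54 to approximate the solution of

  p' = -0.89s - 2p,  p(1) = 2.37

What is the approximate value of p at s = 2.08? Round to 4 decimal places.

-0.3856

RK4: k1 = f(s_n, p_n); k2 = f(s_n + h/2, p_n + (h/2)·k1); k3 = f(s_n + h/2, p_n + (h/2)·k2); k4 = f(s_n + h, p_n + h·k3); p_{n+1} = p_n + (h/6)·(k1 + 2k2 + 2k3 + k4).
s=1.000000, p=2.370000:
  k1 = f(1.000000, 2.370000) = -5.630000
  k2 = f(1.270000, 0.849900) = -2.830100
  k3 = f(1.270000, 1.605873) = -4.342046
  k4 = f(1.540000, 0.025295) = -1.421190
  p ← 2.370000 + (0.54/6)·(k1 + 2k2 + 2k3 + k4) = 0.444407
s=1.540000, p=0.444407:
  k1 = f(1.540000, 0.444407) = -2.259413
  k2 = f(1.810000, -0.165635) = -1.279630
  k3 = f(1.810000, 0.098906) = -1.808713
  k4 = f(2.080000, -0.532298) = -0.786603
  p ← 0.444407 + (0.54/6)·(k1 + 2k2 + 2k3 + k4) = -0.385637
p(2.08) ≈ -0.3856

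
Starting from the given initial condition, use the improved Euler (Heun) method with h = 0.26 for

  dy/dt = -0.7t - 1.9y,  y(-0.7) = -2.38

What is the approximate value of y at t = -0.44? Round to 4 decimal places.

Heun: k1 = f(t_n, y_n); k2 = f(t_n + h, y_n + h·k1); y_{n+1} = y_n + (h/2)·(k1 + k2).
t=-0.700000, y=-2.380000:
  k1 = f(-0.700000, -2.380000) = 5.012000
  k2 = f(-0.440000, -1.076880) = 2.354072
  y ← -2.380000 + (0.26/2)·(5.012000 + 2.354072) = -1.422411
y(-0.44) ≈ -1.4224

-1.4224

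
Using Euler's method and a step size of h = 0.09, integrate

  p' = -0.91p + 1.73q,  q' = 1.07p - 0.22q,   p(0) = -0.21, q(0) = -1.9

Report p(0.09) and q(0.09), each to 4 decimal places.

-0.4886, -1.8826

Euler on (p,q): p_{n+1} = p_n + h·p', q_{n+1} = q_n + h·q'.
0.000000: (-0.210000, -1.900000); f=(-3.095900, 0.193300) → (-0.488631, -1.882603)
(p(0.09), q(0.09)) ≈ (-0.4886, -1.8826)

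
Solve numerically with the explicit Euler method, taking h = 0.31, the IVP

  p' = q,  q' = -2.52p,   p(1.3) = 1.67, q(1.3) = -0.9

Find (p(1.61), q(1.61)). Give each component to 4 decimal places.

Euler on (p,q): p_{n+1} = p_n + h·p', q_{n+1} = q_n + h·q'.
1.300000: (1.670000, -0.900000); f=(-0.900000, -4.208400) → (1.391000, -2.204604)
(p(1.61), q(1.61)) ≈ (1.3910, -2.2046)

1.3910, -2.2046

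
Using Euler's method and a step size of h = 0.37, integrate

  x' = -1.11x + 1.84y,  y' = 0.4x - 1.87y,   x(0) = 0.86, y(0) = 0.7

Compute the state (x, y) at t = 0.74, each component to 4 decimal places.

Euler on (x,y): x_{n+1} = x_n + h·x', y_{n+1} = y_n + h·y'.
0.000000: (0.860000, 0.700000); f=(0.333400, -0.965000) → (0.983358, 0.342950)
0.370000: (0.983358, 0.342950); f=(-0.460499, -0.247973) → (0.812973, 0.251200)
(x(0.74), y(0.74)) ≈ (0.8130, 0.2512)

0.8130, 0.2512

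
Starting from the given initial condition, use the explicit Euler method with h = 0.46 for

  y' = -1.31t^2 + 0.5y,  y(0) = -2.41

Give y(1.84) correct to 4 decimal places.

-7.4840

Euler: y_{n+1} = y_n + h·f(t_n, y_n).
t=0.000000, y=-2.410000: f=-1.205000 → y ← -2.410000 + 0.46·(-1.205000) = -2.964300
t=0.460000, y=-2.964300: f=-1.759346 → y ← -2.964300 + 0.46·(-1.759346) = -3.773599
t=0.920000, y=-3.773599: f=-2.995584 → y ← -3.773599 + 0.46·(-2.995584) = -5.151568
t=1.380000, y=-5.151568: f=-5.070548 → y ← -5.151568 + 0.46·(-5.070548) = -7.484020
y(1.84) ≈ -7.4840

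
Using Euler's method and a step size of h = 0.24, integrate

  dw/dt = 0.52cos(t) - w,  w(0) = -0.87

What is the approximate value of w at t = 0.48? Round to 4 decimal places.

Euler: w_{n+1} = w_n + h·f(t_n, w_n).
t=0.000000, w=-0.870000: f=1.390000 → w ← -0.870000 + 0.24·1.390000 = -0.536400
t=0.240000, w=-0.536400: f=1.041496 → w ← -0.536400 + 0.24·1.041496 = -0.286441
w(0.48) ≈ -0.2864

-0.2864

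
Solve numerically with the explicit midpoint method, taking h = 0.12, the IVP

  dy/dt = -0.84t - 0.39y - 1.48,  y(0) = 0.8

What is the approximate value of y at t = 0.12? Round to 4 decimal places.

Midpoint: k1 = f(t_n, y_n); k2 = f(t_n + h/2, y_n + (h/2)·k1); y_{n+1} = y_n + h·k2.
t=0.000000, y=0.800000:
  k1 = f(0.000000, 0.800000) = -1.792000
  k2 = f(0.060000, 0.692480) = -1.800467
  y ← 0.800000 + 0.12·(-1.800467) = 0.583944
y(0.12) ≈ 0.5839

0.5839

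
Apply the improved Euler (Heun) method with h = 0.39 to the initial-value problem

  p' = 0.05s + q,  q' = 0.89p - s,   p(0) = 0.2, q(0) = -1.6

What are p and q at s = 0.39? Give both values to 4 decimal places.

-0.4067, -1.7149

Heun on (p,q): k1 = f(s_n, state_n); k2 = f(s_n + h, state_n + h·k1); state_{n+1} = state_n + (h/2)·(k1 + k2).
0.000000: (0.200000, -1.600000)
  k1 = (-1.600000, 0.178000)
  predictor → (-0.424000, -1.530580)
  k2 = (-1.511080, -0.767360)
  → (-0.406661, -1.714925)
(p(0.39), q(0.39)) ≈ (-0.4067, -1.7149)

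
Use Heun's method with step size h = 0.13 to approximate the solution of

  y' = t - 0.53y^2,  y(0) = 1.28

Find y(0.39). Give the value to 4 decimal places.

1.0798

Heun: k1 = f(t_n, y_n); k2 = f(t_n + h, y_n + h·k1); y_{n+1} = y_n + (h/2)·(k1 + k2).
t=0.000000, y=1.280000:
  k1 = f(0.000000, 1.280000) = -0.868352
  k2 = f(0.130000, 1.167114) = -0.591942
  y ← 1.280000 + (0.13/2)·(-0.868352 + (-0.591942)) = 1.185081
t=0.130000, y=1.185081:
  k1 = f(0.130000, 1.185081) = -0.614341
  k2 = f(0.260000, 1.105217) = -0.387397
  y ← 1.185081 + (0.13/2)·(-0.614341 + (-0.387397)) = 1.119968
t=0.260000, y=1.119968:
  k1 = f(0.260000, 1.119968) = -0.404794
  k2 = f(0.390000, 1.067345) = -0.213789
  y ← 1.119968 + (0.13/2)·(-0.404794 + (-0.213789)) = 1.079760
y(0.39) ≈ 1.0798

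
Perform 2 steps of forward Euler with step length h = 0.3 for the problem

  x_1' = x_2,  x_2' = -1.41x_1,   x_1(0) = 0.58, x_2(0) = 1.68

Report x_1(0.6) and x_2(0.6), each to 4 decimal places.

Euler on (x_1,x_2): x_1_{n+1} = x_1_n + h·x_1', x_2_{n+1} = x_2_n + h·x_2'.
0.000000: (0.580000, 1.680000); f=(1.680000, -0.817800) → (1.084000, 1.434660)
0.300000: (1.084000, 1.434660); f=(1.434660, -1.528440) → (1.514398, 0.976128)
(x_1(0.6), x_2(0.6)) ≈ (1.5144, 0.9761)

1.5144, 0.9761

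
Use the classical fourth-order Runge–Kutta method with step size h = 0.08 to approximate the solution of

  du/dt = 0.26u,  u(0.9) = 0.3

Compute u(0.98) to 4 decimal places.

0.3063

RK4: k1 = f(t_n, u_n); k2 = f(t_n + h/2, u_n + (h/2)·k1); k3 = f(t_n + h/2, u_n + (h/2)·k2); k4 = f(t_n + h, u_n + h·k3); u_{n+1} = u_n + (h/6)·(k1 + 2k2 + 2k3 + k4).
t=0.900000, u=0.300000:
  k1 = f(0.900000, 0.300000) = 0.078000
  k2 = f(0.940000, 0.303120) = 0.078811
  k3 = f(0.940000, 0.303152) = 0.078820
  k4 = f(0.980000, 0.306306) = 0.079639
  u ← 0.300000 + (0.08/6)·(k1 + 2k2 + 2k3 + k4) = 0.306305
u(0.98) ≈ 0.3063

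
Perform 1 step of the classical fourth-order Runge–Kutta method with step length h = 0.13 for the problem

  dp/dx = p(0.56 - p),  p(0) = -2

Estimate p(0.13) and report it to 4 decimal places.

-2.9447

RK4: k1 = f(x_n, p_n); k2 = f(x_n + h/2, p_n + (h/2)·k1); k3 = f(x_n + h/2, p_n + (h/2)·k2); k4 = f(x_n + h, p_n + h·k3); p_{n+1} = p_n + (h/6)·(k1 + 2k2 + 2k3 + k4).
x=0.000000, p=-2.000000:
  k1 = f(0.000000, -2.000000) = -5.120000
  k2 = f(0.065000, -2.332800) = -6.748324
  k3 = f(0.065000, -2.438641) = -7.312609
  k4 = f(0.130000, -2.950639) = -10.358630
  p ← -2.000000 + (0.13/6)·(k1 + 2k2 + 2k3 + k4) = -2.944677
p(0.13) ≈ -2.9447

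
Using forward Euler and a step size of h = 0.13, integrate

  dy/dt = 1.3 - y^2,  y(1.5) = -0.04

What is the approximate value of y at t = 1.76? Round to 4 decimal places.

0.2956

Euler: y_{n+1} = y_n + h·f(t_n, y_n).
t=1.500000, y=-0.040000: f=1.298400 → y ← -0.040000 + 0.13·1.298400 = 0.128792
t=1.630000, y=0.128792: f=1.283413 → y ← 0.128792 + 0.13·1.283413 = 0.295636
y(1.76) ≈ 0.2956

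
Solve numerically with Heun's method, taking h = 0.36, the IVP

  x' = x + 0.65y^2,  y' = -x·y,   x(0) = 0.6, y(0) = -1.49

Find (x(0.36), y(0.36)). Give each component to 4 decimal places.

Heun on (x,y): k1 = f(s_n, state_n); k2 = f(s_n + h, state_n + h·k1); state_{n+1} = state_n + (h/2)·(k1 + k2).
0.000000: (0.600000, -1.490000)
  k1 = (2.043065, 0.894000)
  predictor → (1.335503, -1.168160)
  k2 = (2.222492, 1.560082)
  → (1.367800, -1.048265)
(x(0.36), y(0.36)) ≈ (1.3678, -1.0483)

1.3678, -1.0483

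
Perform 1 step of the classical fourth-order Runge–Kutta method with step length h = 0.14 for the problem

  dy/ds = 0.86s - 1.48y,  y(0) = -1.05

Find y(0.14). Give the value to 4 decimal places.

RK4: k1 = f(s_n, y_n); k2 = f(s_n + h/2, y_n + (h/2)·k1); k3 = f(s_n + h/2, y_n + (h/2)·k2); k4 = f(s_n + h, y_n + h·k3); y_{n+1} = y_n + (h/6)·(k1 + 2k2 + 2k3 + k4).
s=0.000000, y=-1.050000:
  k1 = f(0.000000, -1.050000) = 1.554000
  k2 = f(0.070000, -0.941220) = 1.453206
  k3 = f(0.070000, -0.948276) = 1.463648
  k4 = f(0.140000, -0.845089) = 1.371132
  y ← -1.050000 + (0.14/6)·(k1 + 2k2 + 2k3 + k4) = -0.845627
y(0.14) ≈ -0.8456

-0.8456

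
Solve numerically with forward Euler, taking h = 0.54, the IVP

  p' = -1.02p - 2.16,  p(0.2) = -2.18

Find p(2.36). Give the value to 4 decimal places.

Euler: p_{n+1} = p_n + h·f(t_n, p_n).
t=0.200000, p=-2.180000: f=0.063600 → p ← -2.180000 + 0.54·0.063600 = -2.145656
t=0.740000, p=-2.145656: f=0.028569 → p ← -2.145656 + 0.54·0.028569 = -2.130229
t=1.280000, p=-2.130229: f=0.012833 → p ← -2.130229 + 0.54·0.012833 = -2.123299
t=1.820000, p=-2.123299: f=0.005765 → p ← -2.123299 + 0.54·0.005765 = -2.120186
p(2.36) ≈ -2.1202

-2.1202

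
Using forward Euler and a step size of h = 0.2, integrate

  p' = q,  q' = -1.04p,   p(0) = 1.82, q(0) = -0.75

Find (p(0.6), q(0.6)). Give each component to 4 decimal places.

Euler on (p,q): p_{n+1} = p_n + h·p', q_{n+1} = q_n + h·q'.
0.000000: (1.820000, -0.750000); f=(-0.750000, -1.892800) → (1.670000, -1.128560)
0.200000: (1.670000, -1.128560); f=(-1.128560, -1.736800) → (1.444288, -1.475920)
0.400000: (1.444288, -1.475920); f=(-1.475920, -1.502060) → (1.149104, -1.776332)
(p(0.6), q(0.6)) ≈ (1.1491, -1.7763)

1.1491, -1.7763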